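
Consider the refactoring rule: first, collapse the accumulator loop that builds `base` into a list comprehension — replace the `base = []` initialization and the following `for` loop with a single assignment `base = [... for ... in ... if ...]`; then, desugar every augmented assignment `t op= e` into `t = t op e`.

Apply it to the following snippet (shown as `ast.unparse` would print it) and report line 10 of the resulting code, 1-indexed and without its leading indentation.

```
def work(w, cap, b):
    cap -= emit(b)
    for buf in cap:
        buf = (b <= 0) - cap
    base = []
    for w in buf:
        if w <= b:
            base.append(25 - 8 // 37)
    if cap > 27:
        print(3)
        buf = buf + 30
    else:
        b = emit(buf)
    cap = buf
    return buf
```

b = emit(buf)

Transformed code:
def work(w, cap, b):
    cap = cap - emit(b)
    for buf in cap:
        buf = (b <= 0) - cap
    base = [25 - 8 // 37 for w in buf if w <= b]
    if cap > 27:
        print(3)
        buf = buf + 30
    else:
        b = emit(buf)
    cap = buf
    return buf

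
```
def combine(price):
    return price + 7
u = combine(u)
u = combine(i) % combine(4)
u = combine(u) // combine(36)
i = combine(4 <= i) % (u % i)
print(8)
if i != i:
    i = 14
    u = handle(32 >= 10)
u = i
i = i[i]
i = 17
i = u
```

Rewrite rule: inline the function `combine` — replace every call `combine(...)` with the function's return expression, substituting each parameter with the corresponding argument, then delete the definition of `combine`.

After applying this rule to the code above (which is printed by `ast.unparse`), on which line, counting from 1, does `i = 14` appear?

7

Transformed code:
u = u + 7
u = (i + 7) % (4 + 7)
u = (u + 7) // (36 + 7)
i = ((4 <= i) + 7) % (u % i)
print(8)
if i != i:
    i = 14
    u = handle(32 >= 10)
u = i
i = i[i]
i = 17
i = u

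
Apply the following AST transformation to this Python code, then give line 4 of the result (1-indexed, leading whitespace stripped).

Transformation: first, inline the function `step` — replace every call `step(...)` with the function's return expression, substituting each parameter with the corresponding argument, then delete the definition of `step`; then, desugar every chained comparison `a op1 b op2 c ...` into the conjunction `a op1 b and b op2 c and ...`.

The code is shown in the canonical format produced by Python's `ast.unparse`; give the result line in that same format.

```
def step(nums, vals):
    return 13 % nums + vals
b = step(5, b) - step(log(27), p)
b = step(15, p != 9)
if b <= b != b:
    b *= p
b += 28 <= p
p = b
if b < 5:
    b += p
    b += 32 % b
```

b *= p

Transformed code:
b = 13 % 5 + b - (13 % log(27) + p)
b = 13 % 15 + (p != 9)
if b <= b and b != b:
    b *= p
b += 28 <= p
p = b
if b < 5:
    b += p
    b += 32 % b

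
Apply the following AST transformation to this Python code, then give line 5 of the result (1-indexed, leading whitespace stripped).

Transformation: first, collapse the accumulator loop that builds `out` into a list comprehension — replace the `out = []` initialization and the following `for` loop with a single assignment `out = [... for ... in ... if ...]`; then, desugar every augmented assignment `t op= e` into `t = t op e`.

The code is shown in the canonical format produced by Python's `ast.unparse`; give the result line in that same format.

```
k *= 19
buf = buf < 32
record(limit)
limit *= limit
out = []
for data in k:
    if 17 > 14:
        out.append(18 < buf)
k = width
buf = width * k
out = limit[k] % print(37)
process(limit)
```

out = [18 < buf for data in k if 17 > 14]

Transformed code:
k = k * 19
buf = buf < 32
record(limit)
limit = limit * limit
out = [18 < buf for data in k if 17 > 14]
k = width
buf = width * k
out = limit[k] % print(37)
process(limit)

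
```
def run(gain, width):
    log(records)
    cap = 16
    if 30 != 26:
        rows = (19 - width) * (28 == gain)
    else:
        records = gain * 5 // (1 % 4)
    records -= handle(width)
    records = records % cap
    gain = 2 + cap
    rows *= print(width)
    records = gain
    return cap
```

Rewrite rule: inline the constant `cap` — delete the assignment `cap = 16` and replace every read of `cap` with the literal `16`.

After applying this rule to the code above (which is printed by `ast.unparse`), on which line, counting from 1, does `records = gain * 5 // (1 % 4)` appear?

Transformed code:
def run(gain, width):
    log(records)
    if 30 != 26:
        rows = (19 - width) * (28 == gain)
    else:
        records = gain * 5 // (1 % 4)
    records -= handle(width)
    records = records % 16
    gain = 2 + 16
    rows *= print(width)
    records = gain
    return 16

6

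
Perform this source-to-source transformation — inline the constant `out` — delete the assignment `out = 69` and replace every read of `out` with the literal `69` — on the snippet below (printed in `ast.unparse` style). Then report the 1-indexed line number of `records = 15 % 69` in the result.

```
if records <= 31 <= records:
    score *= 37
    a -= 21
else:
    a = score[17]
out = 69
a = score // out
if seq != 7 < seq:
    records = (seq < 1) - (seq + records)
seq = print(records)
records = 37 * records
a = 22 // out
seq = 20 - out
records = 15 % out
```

Transformed code:
if records <= 31 <= records:
    score *= 37
    a -= 21
else:
    a = score[17]
a = score // 69
if seq != 7 < seq:
    records = (seq < 1) - (seq + records)
seq = print(records)
records = 37 * records
a = 22 // 69
seq = 20 - 69
records = 15 % 69

13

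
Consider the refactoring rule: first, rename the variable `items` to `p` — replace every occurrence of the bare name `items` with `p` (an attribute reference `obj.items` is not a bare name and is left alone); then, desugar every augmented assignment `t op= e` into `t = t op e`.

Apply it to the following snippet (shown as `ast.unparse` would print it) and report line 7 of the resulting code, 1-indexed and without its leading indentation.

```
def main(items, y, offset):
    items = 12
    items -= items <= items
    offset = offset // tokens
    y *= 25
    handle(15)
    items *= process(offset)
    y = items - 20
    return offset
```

p = p * process(offset)

Transformed code:
def main(p, y, offset):
    p = 12
    p = p - (p <= p)
    offset = offset // tokens
    y = y * 25
    handle(15)
    p = p * process(offset)
    y = p - 20
    return offset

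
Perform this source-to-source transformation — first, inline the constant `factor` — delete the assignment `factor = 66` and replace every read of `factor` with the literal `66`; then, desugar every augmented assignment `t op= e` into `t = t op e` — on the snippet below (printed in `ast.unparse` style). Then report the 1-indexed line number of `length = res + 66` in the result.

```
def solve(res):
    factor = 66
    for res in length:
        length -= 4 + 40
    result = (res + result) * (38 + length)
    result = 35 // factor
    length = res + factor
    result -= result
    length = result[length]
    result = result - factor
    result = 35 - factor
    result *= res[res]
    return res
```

Transformed code:
def solve(res):
    for res in length:
        length = length - (4 + 40)
    result = (res + result) * (38 + length)
    result = 35 // 66
    length = res + 66
    result = result - result
    length = result[length]
    result = result - 66
    result = 35 - 66
    result = result * res[res]
    return res

6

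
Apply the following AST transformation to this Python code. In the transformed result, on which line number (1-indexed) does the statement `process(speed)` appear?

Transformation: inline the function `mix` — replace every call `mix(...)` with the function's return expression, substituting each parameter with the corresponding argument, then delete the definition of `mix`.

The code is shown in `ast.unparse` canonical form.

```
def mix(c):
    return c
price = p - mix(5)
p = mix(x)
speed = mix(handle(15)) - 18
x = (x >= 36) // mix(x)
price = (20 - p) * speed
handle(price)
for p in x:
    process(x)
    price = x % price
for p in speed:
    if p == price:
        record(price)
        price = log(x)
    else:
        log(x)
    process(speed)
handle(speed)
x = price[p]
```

Transformed code:
price = p - 5
p = x
speed = handle(15) - 18
x = (x >= 36) // x
price = (20 - p) * speed
handle(price)
for p in x:
    process(x)
    price = x % price
for p in speed:
    if p == price:
        record(price)
        price = log(x)
    else:
        log(x)
    process(speed)
handle(speed)
x = price[p]

16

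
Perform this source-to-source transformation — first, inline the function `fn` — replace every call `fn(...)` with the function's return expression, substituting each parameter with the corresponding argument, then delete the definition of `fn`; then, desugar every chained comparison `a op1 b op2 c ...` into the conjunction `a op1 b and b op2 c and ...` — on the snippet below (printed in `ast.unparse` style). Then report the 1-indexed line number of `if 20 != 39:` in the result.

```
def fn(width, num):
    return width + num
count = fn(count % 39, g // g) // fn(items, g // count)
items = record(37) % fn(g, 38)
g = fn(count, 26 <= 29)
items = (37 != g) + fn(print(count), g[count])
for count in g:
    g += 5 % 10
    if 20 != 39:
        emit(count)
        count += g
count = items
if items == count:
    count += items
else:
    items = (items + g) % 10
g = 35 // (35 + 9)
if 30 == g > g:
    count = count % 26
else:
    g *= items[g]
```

7

Transformed code:
count = (count % 39 + g // g) // (items + g // count)
items = record(37) % (g + 38)
g = count + (26 <= 29)
items = (37 != g) + (print(count) + g[count])
for count in g:
    g += 5 % 10
    if 20 != 39:
        emit(count)
        count += g
count = items
if items == count:
    count += items
else:
    items = (items + g) % 10
g = 35 // (35 + 9)
if 30 == g and g > g:
    count = count % 26
else:
    g *= items[g]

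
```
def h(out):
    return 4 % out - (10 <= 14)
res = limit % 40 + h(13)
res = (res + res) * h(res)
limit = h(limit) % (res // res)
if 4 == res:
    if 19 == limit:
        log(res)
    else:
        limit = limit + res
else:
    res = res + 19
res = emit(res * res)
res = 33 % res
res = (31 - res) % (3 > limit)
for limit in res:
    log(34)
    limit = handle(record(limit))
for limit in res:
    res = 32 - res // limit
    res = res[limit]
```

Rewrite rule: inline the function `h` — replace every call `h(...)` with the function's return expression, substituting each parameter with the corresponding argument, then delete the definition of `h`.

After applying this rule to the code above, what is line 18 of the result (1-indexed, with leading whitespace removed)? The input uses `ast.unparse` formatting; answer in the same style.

res = 32 - res // limit

Transformed code:
res = limit % 40 + (4 % 13 - (10 <= 14))
res = (res + res) * (4 % res - (10 <= 14))
limit = (4 % limit - (10 <= 14)) % (res // res)
if 4 == res:
    if 19 == limit:
        log(res)
    else:
        limit = limit + res
else:
    res = res + 19
res = emit(res * res)
res = 33 % res
res = (31 - res) % (3 > limit)
for limit in res:
    log(34)
    limit = handle(record(limit))
for limit in res:
    res = 32 - res // limit
    res = res[limit]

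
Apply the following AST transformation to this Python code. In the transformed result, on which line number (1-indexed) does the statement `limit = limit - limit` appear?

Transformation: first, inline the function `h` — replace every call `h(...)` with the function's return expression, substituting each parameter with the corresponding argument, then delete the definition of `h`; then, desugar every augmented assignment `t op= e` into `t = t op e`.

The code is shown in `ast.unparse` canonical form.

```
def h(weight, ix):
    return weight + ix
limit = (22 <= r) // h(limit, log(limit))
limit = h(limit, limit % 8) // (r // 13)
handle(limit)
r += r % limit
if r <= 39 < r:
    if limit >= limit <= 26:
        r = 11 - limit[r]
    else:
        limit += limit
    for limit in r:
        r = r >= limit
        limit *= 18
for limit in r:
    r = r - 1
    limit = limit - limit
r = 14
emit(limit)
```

15

Transformed code:
limit = (22 <= r) // (limit + log(limit))
limit = (limit + limit % 8) // (r // 13)
handle(limit)
r = r + r % limit
if r <= 39 < r:
    if limit >= limit <= 26:
        r = 11 - limit[r]
    else:
        limit = limit + limit
    for limit in r:
        r = r >= limit
        limit = limit * 18
for limit in r:
    r = r - 1
    limit = limit - limit
r = 14
emit(limit)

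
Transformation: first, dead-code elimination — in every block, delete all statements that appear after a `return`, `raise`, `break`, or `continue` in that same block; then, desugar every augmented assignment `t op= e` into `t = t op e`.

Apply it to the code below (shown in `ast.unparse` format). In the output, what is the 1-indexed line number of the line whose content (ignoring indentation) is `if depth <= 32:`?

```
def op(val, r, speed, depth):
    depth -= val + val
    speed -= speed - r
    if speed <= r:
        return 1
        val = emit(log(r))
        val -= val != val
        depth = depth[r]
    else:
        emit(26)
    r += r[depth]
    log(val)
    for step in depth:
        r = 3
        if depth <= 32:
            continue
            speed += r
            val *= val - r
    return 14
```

Transformed code:
def op(val, r, speed, depth):
    depth = depth - (val + val)
    speed = speed - (speed - r)
    if speed <= r:
        return 1
    else:
        emit(26)
    r = r + r[depth]
    log(val)
    for step in depth:
        r = 3
        if depth <= 32:
            continue
    return 14

12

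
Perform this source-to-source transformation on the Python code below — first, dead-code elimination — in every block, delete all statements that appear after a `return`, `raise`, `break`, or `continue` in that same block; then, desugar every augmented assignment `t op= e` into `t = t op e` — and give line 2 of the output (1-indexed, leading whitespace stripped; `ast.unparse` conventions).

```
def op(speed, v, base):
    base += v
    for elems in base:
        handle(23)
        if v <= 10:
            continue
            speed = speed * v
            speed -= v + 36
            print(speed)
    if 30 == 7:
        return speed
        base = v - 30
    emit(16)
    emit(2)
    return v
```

Transformed code:
def op(speed, v, base):
    base = base + v
    for elems in base:
        handle(23)
        if v <= 10:
            continue
    if 30 == 7:
        return speed
    emit(16)
    emit(2)
    return v

base = base + v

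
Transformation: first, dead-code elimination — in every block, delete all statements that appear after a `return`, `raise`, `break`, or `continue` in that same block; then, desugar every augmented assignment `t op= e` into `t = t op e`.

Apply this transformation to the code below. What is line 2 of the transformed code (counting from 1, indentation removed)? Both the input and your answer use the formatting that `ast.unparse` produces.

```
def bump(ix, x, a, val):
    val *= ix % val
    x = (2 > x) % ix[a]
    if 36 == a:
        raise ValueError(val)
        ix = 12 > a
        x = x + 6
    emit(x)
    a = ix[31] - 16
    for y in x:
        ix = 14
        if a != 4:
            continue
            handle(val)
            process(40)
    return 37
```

Transformed code:
def bump(ix, x, a, val):
    val = val * (ix % val)
    x = (2 > x) % ix[a]
    if 36 == a:
        raise ValueError(val)
    emit(x)
    a = ix[31] - 16
    for y in x:
        ix = 14
        if a != 4:
            continue
    return 37

val = val * (ix % val)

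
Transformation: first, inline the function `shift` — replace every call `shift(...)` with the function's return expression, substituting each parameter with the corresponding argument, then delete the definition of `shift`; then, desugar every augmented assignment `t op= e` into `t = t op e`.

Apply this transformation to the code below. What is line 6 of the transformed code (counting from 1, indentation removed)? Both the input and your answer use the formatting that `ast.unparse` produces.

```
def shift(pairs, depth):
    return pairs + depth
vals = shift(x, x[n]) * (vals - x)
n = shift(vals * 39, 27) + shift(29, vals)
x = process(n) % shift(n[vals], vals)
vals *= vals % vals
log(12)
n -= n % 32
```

Transformed code:
vals = (x + x[n]) * (vals - x)
n = vals * 39 + 27 + (29 + vals)
x = process(n) % (n[vals] + vals)
vals = vals * (vals % vals)
log(12)
n = n - n % 32

n = n - n % 32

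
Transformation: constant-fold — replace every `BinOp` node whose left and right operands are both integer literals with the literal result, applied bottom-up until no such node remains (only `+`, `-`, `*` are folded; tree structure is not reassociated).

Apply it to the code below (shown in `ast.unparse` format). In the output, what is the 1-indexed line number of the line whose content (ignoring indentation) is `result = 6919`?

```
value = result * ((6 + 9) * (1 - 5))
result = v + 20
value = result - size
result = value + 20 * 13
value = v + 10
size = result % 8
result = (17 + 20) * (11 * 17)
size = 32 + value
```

Transformed code:
value = result * -60
result = v + 20
value = result - size
result = value + 260
value = v + 10
size = result % 8
result = 6919
size = 32 + value

7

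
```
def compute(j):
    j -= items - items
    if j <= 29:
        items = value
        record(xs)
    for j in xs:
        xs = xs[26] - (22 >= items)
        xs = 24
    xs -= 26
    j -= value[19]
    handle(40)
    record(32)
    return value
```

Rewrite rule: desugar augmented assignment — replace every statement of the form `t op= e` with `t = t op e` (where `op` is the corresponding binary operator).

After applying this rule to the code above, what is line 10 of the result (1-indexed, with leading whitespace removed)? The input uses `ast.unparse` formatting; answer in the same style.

Transformed code:
def compute(j):
    j = j - (items - items)
    if j <= 29:
        items = value
        record(xs)
    for j in xs:
        xs = xs[26] - (22 >= items)
        xs = 24
    xs = xs - 26
    j = j - value[19]
    handle(40)
    record(32)
    return value

j = j - value[19]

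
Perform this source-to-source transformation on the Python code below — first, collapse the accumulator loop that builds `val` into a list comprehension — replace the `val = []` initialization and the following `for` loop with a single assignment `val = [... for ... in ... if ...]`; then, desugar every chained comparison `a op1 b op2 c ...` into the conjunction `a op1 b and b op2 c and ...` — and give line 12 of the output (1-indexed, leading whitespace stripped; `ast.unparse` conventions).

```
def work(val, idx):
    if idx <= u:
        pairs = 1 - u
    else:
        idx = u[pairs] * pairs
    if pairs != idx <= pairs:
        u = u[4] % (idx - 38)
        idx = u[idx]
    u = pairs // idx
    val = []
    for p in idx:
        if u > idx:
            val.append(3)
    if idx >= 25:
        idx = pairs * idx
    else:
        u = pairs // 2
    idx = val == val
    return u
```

Transformed code:
def work(val, idx):
    if idx <= u:
        pairs = 1 - u
    else:
        idx = u[pairs] * pairs
    if pairs != idx and idx <= pairs:
        u = u[4] % (idx - 38)
        idx = u[idx]
    u = pairs // idx
    val = [3 for p in idx if u > idx]
    if idx >= 25:
        idx = pairs * idx
    else:
        u = pairs // 2
    idx = val == val
    return u

idx = pairs * idx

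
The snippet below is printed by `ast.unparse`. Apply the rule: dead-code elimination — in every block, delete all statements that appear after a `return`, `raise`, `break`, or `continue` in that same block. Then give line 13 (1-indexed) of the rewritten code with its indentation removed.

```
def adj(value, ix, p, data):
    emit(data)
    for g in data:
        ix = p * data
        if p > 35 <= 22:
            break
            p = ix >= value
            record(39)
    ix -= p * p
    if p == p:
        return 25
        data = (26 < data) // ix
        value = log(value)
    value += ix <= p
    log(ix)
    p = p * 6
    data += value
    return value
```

data += value

Transformed code:
def adj(value, ix, p, data):
    emit(data)
    for g in data:
        ix = p * data
        if p > 35 <= 22:
            break
    ix -= p * p
    if p == p:
        return 25
    value += ix <= p
    log(ix)
    p = p * 6
    data += value
    return value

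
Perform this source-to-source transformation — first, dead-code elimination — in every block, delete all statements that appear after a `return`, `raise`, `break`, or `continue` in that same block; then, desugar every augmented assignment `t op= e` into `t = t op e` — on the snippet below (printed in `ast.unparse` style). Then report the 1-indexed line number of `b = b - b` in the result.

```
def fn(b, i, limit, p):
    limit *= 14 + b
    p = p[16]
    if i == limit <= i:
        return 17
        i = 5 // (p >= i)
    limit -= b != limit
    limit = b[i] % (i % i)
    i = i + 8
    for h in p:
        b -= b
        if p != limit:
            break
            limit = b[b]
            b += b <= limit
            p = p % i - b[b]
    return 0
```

Transformed code:
def fn(b, i, limit, p):
    limit = limit * (14 + b)
    p = p[16]
    if i == limit <= i:
        return 17
    limit = limit - (b != limit)
    limit = b[i] % (i % i)
    i = i + 8
    for h in p:
        b = b - b
        if p != limit:
            break
    return 0

10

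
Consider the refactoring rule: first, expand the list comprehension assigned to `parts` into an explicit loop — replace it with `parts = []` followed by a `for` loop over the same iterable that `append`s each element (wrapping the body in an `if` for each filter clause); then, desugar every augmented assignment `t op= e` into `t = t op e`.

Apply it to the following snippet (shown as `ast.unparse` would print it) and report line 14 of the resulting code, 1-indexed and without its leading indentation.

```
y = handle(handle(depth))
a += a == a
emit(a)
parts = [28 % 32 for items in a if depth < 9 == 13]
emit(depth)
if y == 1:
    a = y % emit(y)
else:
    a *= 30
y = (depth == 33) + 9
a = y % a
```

Transformed code:
y = handle(handle(depth))
a = a + (a == a)
emit(a)
parts = []
for items in a:
    if depth < 9 == 13:
        parts.append(28 % 32)
emit(depth)
if y == 1:
    a = y % emit(y)
else:
    a = a * 30
y = (depth == 33) + 9
a = y % a

a = y % a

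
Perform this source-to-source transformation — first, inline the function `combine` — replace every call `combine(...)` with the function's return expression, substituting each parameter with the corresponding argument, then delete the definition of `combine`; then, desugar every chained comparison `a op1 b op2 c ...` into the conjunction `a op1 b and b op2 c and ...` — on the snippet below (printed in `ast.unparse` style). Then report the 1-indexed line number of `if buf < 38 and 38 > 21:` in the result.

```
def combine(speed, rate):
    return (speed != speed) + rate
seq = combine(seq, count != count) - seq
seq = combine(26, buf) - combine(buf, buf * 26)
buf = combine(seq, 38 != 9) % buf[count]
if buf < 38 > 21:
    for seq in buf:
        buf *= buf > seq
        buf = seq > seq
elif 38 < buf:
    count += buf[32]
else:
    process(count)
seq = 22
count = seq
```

Transformed code:
seq = (seq != seq) + (count != count) - seq
seq = (26 != 26) + buf - ((buf != buf) + buf * 26)
buf = ((seq != seq) + (38 != 9)) % buf[count]
if buf < 38 and 38 > 21:
    for seq in buf:
        buf *= buf > seq
        buf = seq > seq
elif 38 < buf:
    count += buf[32]
else:
    process(count)
seq = 22
count = seq

4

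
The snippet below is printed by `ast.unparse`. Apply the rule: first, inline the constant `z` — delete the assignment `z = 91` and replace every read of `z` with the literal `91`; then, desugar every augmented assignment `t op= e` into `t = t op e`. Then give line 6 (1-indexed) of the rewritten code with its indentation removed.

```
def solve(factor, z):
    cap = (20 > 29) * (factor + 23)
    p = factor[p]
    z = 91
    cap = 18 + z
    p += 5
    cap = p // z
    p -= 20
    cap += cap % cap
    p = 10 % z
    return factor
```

Transformed code:
def solve(factor, z):
    cap = (20 > 29) * (factor + 23)
    p = factor[p]
    cap = 18 + 91
    p = p + 5
    cap = p // 91
    p = p - 20
    cap = cap + cap % cap
    p = 10 % 91
    return factor

cap = p // 91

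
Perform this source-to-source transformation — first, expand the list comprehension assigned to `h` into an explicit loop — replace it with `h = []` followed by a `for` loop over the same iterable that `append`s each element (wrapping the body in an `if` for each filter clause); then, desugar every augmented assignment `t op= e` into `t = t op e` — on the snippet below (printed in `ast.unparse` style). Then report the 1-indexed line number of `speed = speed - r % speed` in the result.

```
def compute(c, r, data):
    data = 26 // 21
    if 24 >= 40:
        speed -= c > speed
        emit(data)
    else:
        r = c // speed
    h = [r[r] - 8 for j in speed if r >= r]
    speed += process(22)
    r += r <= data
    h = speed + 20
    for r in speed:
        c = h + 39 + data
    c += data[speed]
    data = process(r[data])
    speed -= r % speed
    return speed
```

Transformed code:
def compute(c, r, data):
    data = 26 // 21
    if 24 >= 40:
        speed = speed - (c > speed)
        emit(data)
    else:
        r = c // speed
    h = []
    for j in speed:
        if r >= r:
            h.append(r[r] - 8)
    speed = speed + process(22)
    r = r + (r <= data)
    h = speed + 20
    for r in speed:
        c = h + 39 + data
    c = c + data[speed]
    data = process(r[data])
    speed = speed - r % speed
    return speed

19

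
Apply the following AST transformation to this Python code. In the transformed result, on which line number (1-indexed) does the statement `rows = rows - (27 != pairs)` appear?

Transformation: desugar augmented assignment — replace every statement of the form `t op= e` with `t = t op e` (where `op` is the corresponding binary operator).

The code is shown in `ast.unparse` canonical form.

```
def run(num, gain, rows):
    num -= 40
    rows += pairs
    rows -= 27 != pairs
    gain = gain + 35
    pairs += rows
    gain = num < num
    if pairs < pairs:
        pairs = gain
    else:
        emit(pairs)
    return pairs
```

4

Transformed code:
def run(num, gain, rows):
    num = num - 40
    rows = rows + pairs
    rows = rows - (27 != pairs)
    gain = gain + 35
    pairs = pairs + rows
    gain = num < num
    if pairs < pairs:
        pairs = gain
    else:
        emit(pairs)
    return pairs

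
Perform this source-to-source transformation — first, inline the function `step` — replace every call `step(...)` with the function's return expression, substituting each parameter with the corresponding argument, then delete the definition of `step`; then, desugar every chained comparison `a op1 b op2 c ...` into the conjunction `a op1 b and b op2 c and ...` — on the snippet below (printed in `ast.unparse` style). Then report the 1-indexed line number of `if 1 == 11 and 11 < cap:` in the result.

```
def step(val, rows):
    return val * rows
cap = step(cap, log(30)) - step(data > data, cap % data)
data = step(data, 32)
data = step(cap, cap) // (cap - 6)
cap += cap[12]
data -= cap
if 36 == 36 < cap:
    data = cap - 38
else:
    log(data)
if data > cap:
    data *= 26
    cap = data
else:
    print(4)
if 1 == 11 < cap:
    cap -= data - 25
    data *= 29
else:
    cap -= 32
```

15

Transformed code:
cap = cap * log(30) - (data > data) * (cap % data)
data = data * 32
data = cap * cap // (cap - 6)
cap += cap[12]
data -= cap
if 36 == 36 and 36 < cap:
    data = cap - 38
else:
    log(data)
if data > cap:
    data *= 26
    cap = data
else:
    print(4)
if 1 == 11 and 11 < cap:
    cap -= data - 25
    data *= 29
else:
    cap -= 32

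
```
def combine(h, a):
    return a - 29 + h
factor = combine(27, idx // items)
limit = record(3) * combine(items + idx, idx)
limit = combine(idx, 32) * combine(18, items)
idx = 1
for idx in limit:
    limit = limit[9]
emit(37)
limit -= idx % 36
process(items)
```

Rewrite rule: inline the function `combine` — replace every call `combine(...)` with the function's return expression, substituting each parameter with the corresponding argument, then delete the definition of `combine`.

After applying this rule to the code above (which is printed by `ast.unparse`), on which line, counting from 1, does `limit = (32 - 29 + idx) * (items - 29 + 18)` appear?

3

Transformed code:
factor = idx // items - 29 + 27
limit = record(3) * (idx - 29 + (items + idx))
limit = (32 - 29 + idx) * (items - 29 + 18)
idx = 1
for idx in limit:
    limit = limit[9]
emit(37)
limit -= idx % 36
process(items)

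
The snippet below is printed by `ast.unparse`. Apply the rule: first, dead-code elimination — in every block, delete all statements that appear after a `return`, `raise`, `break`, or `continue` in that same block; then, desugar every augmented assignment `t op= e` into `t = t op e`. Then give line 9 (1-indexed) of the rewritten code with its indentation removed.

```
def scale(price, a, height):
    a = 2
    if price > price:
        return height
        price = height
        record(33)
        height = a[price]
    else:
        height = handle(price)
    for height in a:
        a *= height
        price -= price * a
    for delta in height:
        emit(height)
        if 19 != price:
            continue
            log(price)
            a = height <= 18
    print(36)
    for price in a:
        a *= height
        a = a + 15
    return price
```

price = price - price * a

Transformed code:
def scale(price, a, height):
    a = 2
    if price > price:
        return height
    else:
        height = handle(price)
    for height in a:
        a = a * height
        price = price - price * a
    for delta in height:
        emit(height)
        if 19 != price:
            continue
    print(36)
    for price in a:
        a = a * height
        a = a + 15
    return price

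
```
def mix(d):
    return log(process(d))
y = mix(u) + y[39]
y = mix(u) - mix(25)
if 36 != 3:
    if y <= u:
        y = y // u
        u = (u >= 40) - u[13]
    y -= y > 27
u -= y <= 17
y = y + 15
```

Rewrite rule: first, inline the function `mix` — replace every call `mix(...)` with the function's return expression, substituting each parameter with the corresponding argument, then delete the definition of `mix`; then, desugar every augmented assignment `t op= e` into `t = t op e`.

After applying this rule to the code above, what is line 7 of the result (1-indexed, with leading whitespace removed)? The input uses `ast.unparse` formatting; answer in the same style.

Transformed code:
y = log(process(u)) + y[39]
y = log(process(u)) - log(process(25))
if 36 != 3:
    if y <= u:
        y = y // u
        u = (u >= 40) - u[13]
    y = y - (y > 27)
u = u - (y <= 17)
y = y + 15

y = y - (y > 27)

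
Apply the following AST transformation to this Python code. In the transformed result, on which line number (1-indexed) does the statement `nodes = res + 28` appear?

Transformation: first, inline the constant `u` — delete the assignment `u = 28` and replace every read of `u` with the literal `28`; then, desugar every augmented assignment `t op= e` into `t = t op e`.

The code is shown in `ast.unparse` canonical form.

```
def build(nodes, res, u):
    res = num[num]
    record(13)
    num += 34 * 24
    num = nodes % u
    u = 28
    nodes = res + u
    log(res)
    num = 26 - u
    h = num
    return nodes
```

Transformed code:
def build(nodes, res, u):
    res = num[num]
    record(13)
    num = num + 34 * 24
    num = nodes % 28
    nodes = res + 28
    log(res)
    num = 26 - 28
    h = num
    return nodes

6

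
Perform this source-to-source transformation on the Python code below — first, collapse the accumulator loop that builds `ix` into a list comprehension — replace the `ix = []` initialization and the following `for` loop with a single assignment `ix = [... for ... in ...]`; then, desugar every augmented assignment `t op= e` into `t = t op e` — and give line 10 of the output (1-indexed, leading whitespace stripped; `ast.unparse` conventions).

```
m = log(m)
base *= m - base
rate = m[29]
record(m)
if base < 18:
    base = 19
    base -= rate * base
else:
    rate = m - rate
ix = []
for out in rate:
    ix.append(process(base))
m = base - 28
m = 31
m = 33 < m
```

ix = [process(base) for out in rate]

Transformed code:
m = log(m)
base = base * (m - base)
rate = m[29]
record(m)
if base < 18:
    base = 19
    base = base - rate * base
else:
    rate = m - rate
ix = [process(base) for out in rate]
m = base - 28
m = 31
m = 33 < m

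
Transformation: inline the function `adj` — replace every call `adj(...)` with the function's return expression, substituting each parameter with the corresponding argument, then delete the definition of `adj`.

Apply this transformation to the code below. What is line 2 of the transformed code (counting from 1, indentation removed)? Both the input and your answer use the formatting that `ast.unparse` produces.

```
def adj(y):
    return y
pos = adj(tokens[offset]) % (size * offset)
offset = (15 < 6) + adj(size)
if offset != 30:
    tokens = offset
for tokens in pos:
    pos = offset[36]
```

offset = (15 < 6) + size

Transformed code:
pos = tokens[offset] % (size * offset)
offset = (15 < 6) + size
if offset != 30:
    tokens = offset
for tokens in pos:
    pos = offset[36]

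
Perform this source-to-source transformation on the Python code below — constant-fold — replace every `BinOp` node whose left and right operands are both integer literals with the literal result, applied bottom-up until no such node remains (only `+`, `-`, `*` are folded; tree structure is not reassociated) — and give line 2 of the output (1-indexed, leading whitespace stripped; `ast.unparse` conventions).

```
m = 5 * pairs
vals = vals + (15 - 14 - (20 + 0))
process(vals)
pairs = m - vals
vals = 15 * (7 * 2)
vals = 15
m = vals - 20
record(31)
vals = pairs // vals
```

Transformed code:
m = 5 * pairs
vals = vals + -19
process(vals)
pairs = m - vals
vals = 210
vals = 15
m = vals - 20
record(31)
vals = pairs // vals

vals = vals + -19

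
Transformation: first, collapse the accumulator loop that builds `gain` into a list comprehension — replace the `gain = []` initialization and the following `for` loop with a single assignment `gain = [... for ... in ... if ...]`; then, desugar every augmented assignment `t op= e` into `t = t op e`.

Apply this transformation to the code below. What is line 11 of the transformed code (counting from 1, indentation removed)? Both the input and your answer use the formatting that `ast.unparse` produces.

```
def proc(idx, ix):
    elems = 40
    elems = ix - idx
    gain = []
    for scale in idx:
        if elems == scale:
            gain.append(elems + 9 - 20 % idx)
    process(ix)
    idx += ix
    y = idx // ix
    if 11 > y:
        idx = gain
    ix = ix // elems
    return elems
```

return elems

Transformed code:
def proc(idx, ix):
    elems = 40
    elems = ix - idx
    gain = [elems + 9 - 20 % idx for scale in idx if elems == scale]
    process(ix)
    idx = idx + ix
    y = idx // ix
    if 11 > y:
        idx = gain
    ix = ix // elems
    return elems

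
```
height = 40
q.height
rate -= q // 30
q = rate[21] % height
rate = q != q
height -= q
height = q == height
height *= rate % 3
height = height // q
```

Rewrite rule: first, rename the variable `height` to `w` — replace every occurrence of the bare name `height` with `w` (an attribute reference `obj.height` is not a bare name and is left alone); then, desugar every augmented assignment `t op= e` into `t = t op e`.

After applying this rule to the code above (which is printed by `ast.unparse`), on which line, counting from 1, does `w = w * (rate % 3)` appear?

Transformed code:
w = 40
q.height
rate = rate - q // 30
q = rate[21] % w
rate = q != q
w = w - q
w = q == w
w = w * (rate % 3)
w = w // q

8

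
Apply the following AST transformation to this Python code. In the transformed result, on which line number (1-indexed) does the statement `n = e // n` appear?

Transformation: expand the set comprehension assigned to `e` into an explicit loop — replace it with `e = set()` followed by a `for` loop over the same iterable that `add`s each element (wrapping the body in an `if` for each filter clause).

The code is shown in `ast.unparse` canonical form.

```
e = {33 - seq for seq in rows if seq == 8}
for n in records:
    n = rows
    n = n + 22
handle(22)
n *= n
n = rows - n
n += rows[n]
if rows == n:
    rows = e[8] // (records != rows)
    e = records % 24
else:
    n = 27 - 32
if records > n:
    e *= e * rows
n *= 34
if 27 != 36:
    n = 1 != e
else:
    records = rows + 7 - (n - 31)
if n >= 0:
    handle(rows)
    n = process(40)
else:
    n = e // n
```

28

Transformed code:
e = set()
for seq in rows:
    if seq == 8:
        e.add(33 - seq)
for n in records:
    n = rows
    n = n + 22
handle(22)
n *= n
n = rows - n
n += rows[n]
if rows == n:
    rows = e[8] // (records != rows)
    e = records % 24
else:
    n = 27 - 32
if records > n:
    e *= e * rows
n *= 34
if 27 != 36:
    n = 1 != e
else:
    records = rows + 7 - (n - 31)
if n >= 0:
    handle(rows)
    n = process(40)
else:
    n = e // n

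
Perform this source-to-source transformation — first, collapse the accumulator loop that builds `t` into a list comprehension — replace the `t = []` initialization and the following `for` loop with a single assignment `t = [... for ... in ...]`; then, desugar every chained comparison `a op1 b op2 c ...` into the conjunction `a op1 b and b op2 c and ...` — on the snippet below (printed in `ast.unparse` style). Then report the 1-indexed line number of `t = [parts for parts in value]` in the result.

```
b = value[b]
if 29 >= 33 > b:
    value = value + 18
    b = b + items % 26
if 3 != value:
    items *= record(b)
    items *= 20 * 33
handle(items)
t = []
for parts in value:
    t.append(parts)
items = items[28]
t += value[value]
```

Transformed code:
b = value[b]
if 29 >= 33 and 33 > b:
    value = value + 18
    b = b + items % 26
if 3 != value:
    items *= record(b)
    items *= 20 * 33
handle(items)
t = [parts for parts in value]
items = items[28]
t += value[value]

9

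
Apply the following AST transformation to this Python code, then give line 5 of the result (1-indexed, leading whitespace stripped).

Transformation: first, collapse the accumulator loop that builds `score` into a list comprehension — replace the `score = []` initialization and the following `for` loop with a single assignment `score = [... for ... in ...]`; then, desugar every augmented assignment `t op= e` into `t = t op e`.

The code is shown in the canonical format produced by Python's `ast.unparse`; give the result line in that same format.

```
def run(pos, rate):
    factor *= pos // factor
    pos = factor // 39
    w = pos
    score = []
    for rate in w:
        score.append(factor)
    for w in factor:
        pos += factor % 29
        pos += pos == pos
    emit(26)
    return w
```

score = [factor for rate in w]

Transformed code:
def run(pos, rate):
    factor = factor * (pos // factor)
    pos = factor // 39
    w = pos
    score = [factor for rate in w]
    for w in factor:
        pos = pos + factor % 29
        pos = pos + (pos == pos)
    emit(26)
    return w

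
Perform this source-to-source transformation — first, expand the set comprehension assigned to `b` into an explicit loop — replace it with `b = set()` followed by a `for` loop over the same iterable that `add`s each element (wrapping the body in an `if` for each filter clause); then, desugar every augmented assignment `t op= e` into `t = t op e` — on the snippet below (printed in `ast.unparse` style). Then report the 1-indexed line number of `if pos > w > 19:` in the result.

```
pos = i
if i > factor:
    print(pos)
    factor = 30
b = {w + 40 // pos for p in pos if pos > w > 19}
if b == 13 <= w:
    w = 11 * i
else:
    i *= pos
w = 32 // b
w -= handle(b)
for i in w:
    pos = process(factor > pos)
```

7

Transformed code:
pos = i
if i > factor:
    print(pos)
    factor = 30
b = set()
for p in pos:
    if pos > w > 19:
        b.add(w + 40 // pos)
if b == 13 <= w:
    w = 11 * i
else:
    i = i * pos
w = 32 // b
w = w - handle(b)
for i in w:
    pos = process(factor > pos)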